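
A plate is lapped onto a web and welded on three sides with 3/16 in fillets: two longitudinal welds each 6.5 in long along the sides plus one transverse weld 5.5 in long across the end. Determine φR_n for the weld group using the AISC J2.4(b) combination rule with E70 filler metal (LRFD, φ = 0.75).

φR_n ≈ 80.6 kip

E70XX → F_EXX = 70 ksi.
t_e = 0.707 × 0.1875 = 0.1326 in.
R_nwl = 0.6 × 70 × 0.1326 × 13 = 72.38 kip (longitudinal, 2 welds).
R_nwt = 0.6 × 70 × 0.1326 × 5.5 = 30.62 kip (transverse, base value).
(i) R_nwl + R_nwt = 103 kip; (ii) 0.85 R_nwl + 1.5 R_nwt = 107.5 kip.
R_n = max = 107.5 kip [governs: (ii)]; φR_n = 80.59 kip.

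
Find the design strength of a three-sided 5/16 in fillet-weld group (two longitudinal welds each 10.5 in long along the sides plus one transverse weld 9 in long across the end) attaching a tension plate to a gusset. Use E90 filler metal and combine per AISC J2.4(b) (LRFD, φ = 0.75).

φR_n ≈ 281 kip

E90XX → F_EXX = 90 ksi.
t_e = 0.707 × 0.3125 = 0.2209 in.
R_nwl = 0.6 × 90 × 0.2209 × 21 = 250.5 kip (longitudinal, 2 welds).
R_nwt = 0.6 × 90 × 0.2209 × 9 = 107.4 kip (transverse, base value).
(i) R_nwl + R_nwt = 357.9 kip; (ii) 0.85 R_nwl + 1.5 R_nwt = 374 kip.
R_n = max = 374 kip [governs: (ii)]; φR_n = 280.5 kip.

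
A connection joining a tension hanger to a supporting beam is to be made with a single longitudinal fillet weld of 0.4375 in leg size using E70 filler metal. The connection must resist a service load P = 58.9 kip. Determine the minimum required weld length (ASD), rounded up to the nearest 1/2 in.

E70XX → F_EXX = 70 ksi.
Throat t_e = 0.707 × 0.4375 = 0.3093 in.
r_n/Ω = (0.6 × 70 × 0.3093) / 2.0 = 6.496 kip/in.
L_req = P / (r_n/Ω) = 58.9 / 6.496 = 9.068 in total.
Round up → use L = 9.5 in.

L = 9.5 in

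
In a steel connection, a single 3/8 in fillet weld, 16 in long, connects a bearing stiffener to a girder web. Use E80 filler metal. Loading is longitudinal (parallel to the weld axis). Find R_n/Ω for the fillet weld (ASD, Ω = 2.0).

E80XX → F_EXX = 80 ksi.
Effective throat t_e = 0.707 × 0.375 = 0.2651 in.
Total length L = 16 in; A_we = 0.2651 × 16 = 4.242 in².
F_nw = 0.6 F_EXX = 0.6 × 80 = 48 ksi.
R_n = 48 × 4.242 = 203.6 kip; R_n/Ω = 203.6/2.0 = 101.8 kip.

R_n/Ω ≈ 102 kip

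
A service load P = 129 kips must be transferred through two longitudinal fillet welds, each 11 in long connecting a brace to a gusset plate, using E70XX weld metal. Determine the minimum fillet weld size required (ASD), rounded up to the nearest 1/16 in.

w = 7/16 in

E70XX → F_EXX = 70 ksi.
Total weld length L = 22 in.
Required throat t_e = P × Ω / (0.6 F_EXX × L) = 129 × 2.0 / (0.6 × 70 × 22) = 0.2792 in.
Required leg w = t_e / 0.707 = 0.3949 in → use 7/16 in.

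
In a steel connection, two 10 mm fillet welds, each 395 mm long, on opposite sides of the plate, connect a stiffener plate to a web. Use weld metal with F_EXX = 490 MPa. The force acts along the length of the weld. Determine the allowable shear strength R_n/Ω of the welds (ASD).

R_n/Ω ≈ 821 kN

Effective throat t_e = 0.707 × 10 = 7.07 mm.
Total length L = 790 mm; A_we = 7.07 × 790 = 5585 mm².
F_nw = 0.6 F_EXX = 0.6 × 490 = 294 MPa.
R_n = 294 × 5585 × 10⁻³ = 1642 kN; R_n/Ω = 1642/2.0 = 821 kN.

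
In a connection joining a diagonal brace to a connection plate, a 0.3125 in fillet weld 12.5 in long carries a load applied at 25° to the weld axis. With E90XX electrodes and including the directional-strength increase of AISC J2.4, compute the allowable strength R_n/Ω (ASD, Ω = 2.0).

E90XX → F_EXX = 90 ksi.
t_e = 0.707 × 0.3125 = 0.2209 in; A_we = 0.2209 × 12.5 = 2.762 in².
Directional factor: 1.0 + 0.5 sin^1.5(25°) = 1.137.
F_nw = 0.6 × 90 × 1.137 = 61.42 ksi.
R_n/Ω = (61.42 × 2.762) / 2.0 = 84.81 kip.

R_n/Ω ≈ 84.8 kip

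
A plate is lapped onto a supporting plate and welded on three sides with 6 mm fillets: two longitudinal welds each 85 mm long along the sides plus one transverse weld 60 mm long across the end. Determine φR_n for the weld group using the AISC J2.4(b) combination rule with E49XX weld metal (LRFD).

φR_n ≈ 219 kN

E49XX → F_EXX = 490 MPa.
t_e = 0.707 × 6 = 4.242 mm.
R_nwl = 0.6 × 490 × 4.242 × 170 × 10⁻³ = 212 kN (longitudinal, 2 welds).
R_nwt = 0.6 × 490 × 4.242 × 60 × 10⁻³ = 74.83 kN (transverse, base value).
(i) R_nwl + R_nwt = 286.8 kN; (ii) 0.85 R_nwl + 1.5 R_nwt = 292.5 kN.
R_n = max = 292.5 kN [governs: (ii)]; φR_n = 219.3 kN.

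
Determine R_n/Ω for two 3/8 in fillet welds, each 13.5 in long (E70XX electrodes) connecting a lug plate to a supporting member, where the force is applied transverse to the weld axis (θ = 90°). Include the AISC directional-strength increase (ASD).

R_n/Ω ≈ 225 kip

E70XX → F_EXX = 70 ksi.
t_e = 0.707 × 0.375 = 0.2651 in; A_we = 0.2651 × 27 = 7.158 in².
Directional factor: 1.0 + 0.5 sin^1.5(90°) = 1.5.
F_nw = 0.6 × 70 × 1.5 = 63 ksi.
R_n/Ω = (63 × 7.158) / 2.0 = 225.5 kip.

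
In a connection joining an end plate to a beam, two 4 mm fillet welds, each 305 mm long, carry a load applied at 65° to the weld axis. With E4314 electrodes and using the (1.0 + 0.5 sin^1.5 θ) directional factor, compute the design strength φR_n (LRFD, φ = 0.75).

φR_n ≈ 478 kN

E43XX → F_EXX = 430 MPa.
t_e = 0.707 × 4 = 2.828 mm; A_we = 2.828 × 610 = 1725 mm².
Directional factor: 1.0 + 0.5 sin^1.5(65°) = 1.431.
F_nw = 0.6 × 430 × 1.431 = 369.3 MPa.
φR_n = 0.75 × 369.3 × 1725 × 10⁻³ = 477.8 kN.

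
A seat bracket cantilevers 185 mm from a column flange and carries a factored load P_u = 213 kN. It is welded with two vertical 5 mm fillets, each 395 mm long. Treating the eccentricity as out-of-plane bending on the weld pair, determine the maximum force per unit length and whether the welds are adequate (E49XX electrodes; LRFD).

f_max ≈ 804 N/mm; NOT adequate

E49XX → F_EXX = 490 MPa.
L_w = 2 × 395 = 790 mm; section modulus (unit throat) S = 2 × L²/6 = 52010 mm².
Direct shear f_v = P/L_w = 213×10³/790 = 269.6 N/mm.
Moment M = P × e = 213×10³ × 185 = 39405000 N·mm; bending f_b = M/S = 757.7 N/mm.
f_max = √(f_v² + f_b²) = √(269.6² + 757.7²) = 804.2 N/mm.
φr_n = 0.75 × 0.6 × 490 × (0.707 × 5) = 779.5 N/mm → NOT adequate.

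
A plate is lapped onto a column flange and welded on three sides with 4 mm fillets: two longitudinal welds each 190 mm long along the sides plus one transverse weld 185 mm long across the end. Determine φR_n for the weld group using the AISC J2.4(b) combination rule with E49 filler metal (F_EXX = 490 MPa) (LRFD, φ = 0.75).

t_e = 0.707 × 4 = 2.828 mm.
R_nwl = 0.6 × 490 × 2.828 × 380 × 10⁻³ = 315.9 kN (longitudinal, 2 welds).
R_nwt = 0.6 × 490 × 2.828 × 185 × 10⁻³ = 153.8 kN (transverse, base value).
(i) R_nwl + R_nwt = 469.8 kN; (ii) 0.85 R_nwl + 1.5 R_nwt = 499.3 kN.
R_n = max = 499.3 kN [governs: (ii)]; φR_n = 374.5 kN.

φR_n ≈ 374 kN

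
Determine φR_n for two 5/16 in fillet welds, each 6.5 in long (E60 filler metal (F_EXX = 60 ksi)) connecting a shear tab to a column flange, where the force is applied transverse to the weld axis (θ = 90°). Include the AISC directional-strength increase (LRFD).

t_e = 0.707 × 0.3125 = 0.2209 in; A_we = 0.2209 × 13 = 2.872 in².
Directional factor: 1.0 + 0.5 sin^1.5(90°) = 1.5.
F_nw = 0.6 × 60 × 1.5 = 54 ksi.
φR_n = 0.75 × 54 × 2.872 = 116.3 kips.

φR_n ≈ 116 kips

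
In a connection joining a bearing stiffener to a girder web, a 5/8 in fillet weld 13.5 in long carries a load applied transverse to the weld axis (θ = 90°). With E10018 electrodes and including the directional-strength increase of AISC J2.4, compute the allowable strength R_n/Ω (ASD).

R_n/Ω ≈ 268 kips

E100XX → F_EXX = 100 ksi.
t_e = 0.707 × 0.625 = 0.4419 in; A_we = 0.4419 × 13.5 = 5.965 in².
Directional factor: 1.0 + 0.5 sin^1.5(90°) = 1.5.
F_nw = 0.6 × 100 × 1.5 = 90 ksi.
R_n/Ω = (90 × 5.965) / 2.0 = 268.4 kips.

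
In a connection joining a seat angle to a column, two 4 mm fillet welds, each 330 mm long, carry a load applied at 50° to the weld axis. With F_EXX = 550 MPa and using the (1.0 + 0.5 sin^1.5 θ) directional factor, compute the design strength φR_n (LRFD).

φR_n ≈ 617 kN

t_e = 0.707 × 4 = 2.828 mm; A_we = 2.828 × 660 = 1866 mm².
Directional factor: 1.0 + 0.5 sin^1.5(50°) = 1.335.
F_nw = 0.6 × 550 × 1.335 = 440.6 MPa.
φR_n = 0.75 × 440.6 × 1866 × 10⁻³ = 616.8 kN.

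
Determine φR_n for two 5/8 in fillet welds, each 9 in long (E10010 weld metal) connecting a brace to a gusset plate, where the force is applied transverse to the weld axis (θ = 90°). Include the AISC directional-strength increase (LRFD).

φR_n ≈ 537 kips

E100XX → F_EXX = 100 ksi.
t_e = 0.707 × 0.625 = 0.4419 in; A_we = 0.4419 × 18 = 7.954 in².
Directional factor: 1.0 + 0.5 sin^1.5(90°) = 1.5.
F_nw = 0.6 × 100 × 1.5 = 90 ksi.
φR_n = 0.75 × 90 × 7.954 = 536.9 kips.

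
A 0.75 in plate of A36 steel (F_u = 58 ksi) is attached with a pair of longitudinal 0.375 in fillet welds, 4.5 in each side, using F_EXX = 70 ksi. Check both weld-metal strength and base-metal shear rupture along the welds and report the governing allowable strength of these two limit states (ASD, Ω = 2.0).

R_n/Ω ≈ 50.1 kip (weld metal governs)

t_e = 0.707 × 0.375 = 0.2651 in; L = 9 in.
Weld metal: R_n/Ω = (1/2.0) × 0.6 × 70 × 0.2651 × 9 = 50.11 kip.
Base metal (shear rupture): R_n/Ω = (1/2.0) × 0.6 × 58 × 0.75 × 9 = 117.4 kip.
Governing: weld metal.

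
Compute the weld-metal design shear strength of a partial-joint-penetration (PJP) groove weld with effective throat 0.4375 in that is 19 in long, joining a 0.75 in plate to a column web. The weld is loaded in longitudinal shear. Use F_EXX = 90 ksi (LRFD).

Effective throat (given) t_e = 0.4375 in.
A_we = 0.4375 × 19 = 8.312 in².
F_nw = 0.6 F_EXX = 54 ksi.
φR_n = 0.75 × 54 × 8.312 = 336.7 kip.

φR_n ≈ 337 kip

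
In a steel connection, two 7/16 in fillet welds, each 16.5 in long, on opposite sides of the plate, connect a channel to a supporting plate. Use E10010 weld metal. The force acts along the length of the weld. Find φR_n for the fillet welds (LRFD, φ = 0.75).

E100XX → F_EXX = 100 ksi.
Effective throat t_e = 0.707 × 0.4375 = 0.3093 in.
Total length L = 33 in; A_we = 0.3093 × 33 = 10.21 in².
F_nw = 0.6 F_EXX = 0.6 × 100 = 60 ksi.
φR_n = 0.75 × 60 × 10.21 = 459.3 kips.

φR_n ≈ 459 kips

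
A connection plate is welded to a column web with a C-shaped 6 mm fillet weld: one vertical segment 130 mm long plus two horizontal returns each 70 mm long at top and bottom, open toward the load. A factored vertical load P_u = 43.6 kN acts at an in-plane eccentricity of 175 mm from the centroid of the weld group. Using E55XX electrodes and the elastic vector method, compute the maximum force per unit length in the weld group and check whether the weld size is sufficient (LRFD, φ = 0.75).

f_max ≈ 805 N/mm; adequate

E55XX → F_EXX = 550 MPa.
Total weld length L_w = 270 mm. Treat welds as unit-width lines.
Centroid: x̄ = 2×70×35 / 270 = 18.15 mm from the vertical weld.
Polar moment about centroid: J = I_x + I_y = [130³/12 + 2×70×65²] + [130×18.15² + 2(70³/12 + 70×16.85²)] = 914300 mm³.
Direct shear f_v = P/L_w = 43.6×10³ / 270 = 161.5 N/mm (vertical).
Torsion M = P·e = 43.6×10³ × 175 = 7630000 N·mm.
Critical point at (x, y) = (51.85, 65) from centroid. f_tx = M·y/J = 542.4 N/mm; f_ty = M·x/J = 432.7 N/mm.
Resultant f_max = √[f_tx² + (f_v + f_ty)²] = √[542.4² + (161.5 + 432.7)²] = 804.5 N/mm.
Capacity per unit length: φr_n = 0.75 × 0.6 × 550 × (0.707 × 6) = 1050 N/mm.
804.5 ≤ 1050 → adequate.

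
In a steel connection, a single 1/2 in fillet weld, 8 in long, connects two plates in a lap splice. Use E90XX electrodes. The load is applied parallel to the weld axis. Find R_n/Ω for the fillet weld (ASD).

R_n/Ω ≈ 76.4 kip

E90XX → F_EXX = 90 ksi.
Effective throat t_e = 0.707 × 0.5 = 0.3535 in.
Total length L = 8 in; A_we = 0.3535 × 8 = 2.828 in².
F_nw = 0.6 F_EXX = 0.6 × 90 = 54 ksi.
R_n = 54 × 2.828 = 152.7 kip; R_n/Ω = 152.7/2.0 = 76.36 kip.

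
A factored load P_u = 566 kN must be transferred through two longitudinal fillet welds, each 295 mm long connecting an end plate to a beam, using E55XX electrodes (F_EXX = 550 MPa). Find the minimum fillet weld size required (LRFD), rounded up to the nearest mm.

w = 6 mm

Total weld length L = 590 mm.
Required throat t_e = P_u / (φ × 0.6 F_EXX × L) = 566 / (0.75 × 0.6 × 550 × 590 × 10⁻³) = 3.876 mm.
Required leg w = t_e / 0.707 = 5.482 mm → use 6 mm.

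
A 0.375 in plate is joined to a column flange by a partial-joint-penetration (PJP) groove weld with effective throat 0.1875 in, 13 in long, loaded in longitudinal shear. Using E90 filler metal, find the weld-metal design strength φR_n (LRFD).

φR_n ≈ 98.7 kips

E90XX → F_EXX = 90 ksi.
Effective throat (given) t_e = 0.1875 in.
A_we = 0.1875 × 13 = 2.438 in².
F_nw = 0.6 F_EXX = 54 ksi.
φR_n = 0.75 × 54 × 2.438 = 98.72 kips.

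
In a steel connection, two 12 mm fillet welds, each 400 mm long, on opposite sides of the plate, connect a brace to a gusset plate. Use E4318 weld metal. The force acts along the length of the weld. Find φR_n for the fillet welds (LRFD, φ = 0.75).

E43XX → F_EXX = 430 MPa.
Effective throat t_e = 0.707 × 12 = 8.484 mm.
Total length L = 800 mm; A_we = 8.484 × 800 = 6787 mm².
F_nw = 0.6 F_EXX = 0.6 × 430 = 258 MPa.
φR_n = 0.75 × 258 × 6787 × 10⁻³ = 1313 kN.

φR_n ≈ 1310 kN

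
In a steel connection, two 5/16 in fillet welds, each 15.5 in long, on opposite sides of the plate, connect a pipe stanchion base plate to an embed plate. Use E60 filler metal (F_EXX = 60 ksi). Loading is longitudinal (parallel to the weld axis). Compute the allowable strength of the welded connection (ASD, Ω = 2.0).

R_n/Ω ≈ 123 kip

Effective throat t_e = 0.707 × 0.3125 = 0.2209 in.
Total length L = 31 in; A_we = 0.2209 × 31 = 6.849 in².
F_nw = 0.6 F_EXX = 0.6 × 60 = 36 ksi.
R_n = 36 × 6.849 = 246.6 kip; R_n/Ω = 246.6/2.0 = 123.3 kip.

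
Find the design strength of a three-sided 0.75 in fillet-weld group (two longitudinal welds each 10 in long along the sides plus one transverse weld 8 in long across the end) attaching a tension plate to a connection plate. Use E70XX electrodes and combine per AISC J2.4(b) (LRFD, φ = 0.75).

E70XX → F_EXX = 70 ksi.
t_e = 0.707 × 0.75 = 0.5302 in.
R_nwl = 0.6 × 70 × 0.5302 × 20 = 445.4 kip (longitudinal, 2 welds).
R_nwt = 0.6 × 70 × 0.5302 × 8 = 178.2 kip (transverse, base value).
(i) R_nwl + R_nwt = 623.6 kip; (ii) 0.85 R_nwl + 1.5 R_nwt = 645.8 kip.
R_n = max = 645.8 kip [governs: (ii)]; φR_n = 484.4 kip.

φR_n ≈ 484 kip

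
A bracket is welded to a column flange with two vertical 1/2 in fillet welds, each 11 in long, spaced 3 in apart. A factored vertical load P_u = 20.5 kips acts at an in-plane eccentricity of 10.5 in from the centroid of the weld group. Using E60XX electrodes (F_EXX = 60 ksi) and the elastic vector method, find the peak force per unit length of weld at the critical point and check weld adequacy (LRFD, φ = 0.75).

Total weld length L_w = 22 in. Treat welds as unit-width lines.
Polar moment about centroid: J = 2[d³/12 + d(b/2)²] = 2[11³/12 + 11×1.5²] = 271.3 in³.
Direct shear f_v = P/L_w = 20.5 / 22 = 0.9318 kip/in (vertical).
Torsion M = P·e = 20.5 × 10.5 = 215.25 kip·in.
Critical point at (x, y) = (1.5, 5.5) from centroid. f_tx = M·y/J = 4.363 kip/in; f_ty = M·x/J = 1.19 kip/in.
Resultant f_max = √[f_tx² + (f_v + f_ty)²] = √[4.363² + (0.9318 + 1.19)²] = 4.852 kip/in.
Capacity per unit length: φr_n = 0.75 × 0.6 × 60 × (0.707 × 0.5) = 9.544 kip/in.
4.852 ≤ 9.544 → adequate.

f_max ≈ 4.85 kip/in; adequate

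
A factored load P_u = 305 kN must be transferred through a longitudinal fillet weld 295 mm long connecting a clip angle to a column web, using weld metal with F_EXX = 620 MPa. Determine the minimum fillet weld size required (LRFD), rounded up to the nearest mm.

Total weld length L = 295 mm.
Required throat t_e = P_u / (φ × 0.6 F_EXX × L) = 305 / (0.75 × 0.6 × 620 × 295 × 10⁻³) = 3.706 mm.
Required leg w = t_e / 0.707 = 5.241 mm → use 6 mm.

w = 6 mm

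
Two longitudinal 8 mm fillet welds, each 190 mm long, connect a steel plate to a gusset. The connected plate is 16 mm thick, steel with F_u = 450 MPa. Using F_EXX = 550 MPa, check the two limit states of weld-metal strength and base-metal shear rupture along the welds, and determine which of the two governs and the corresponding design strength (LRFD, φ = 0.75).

t_e = 0.707 × 8 = 5.656 mm; L = 380 mm.
Weld metal: φR_n = 0.75 × 0.6 × 550 × 5.656 × 380 × 10⁻³ = 531.9 kN.
Base metal (shear rupture): φR_n = 0.75 × 0.6 × 450 × 16 × 380 × 10⁻³ = 1231 kN.
Governing: weld metal.

φR_n ≈ 532 kN (weld metal governs)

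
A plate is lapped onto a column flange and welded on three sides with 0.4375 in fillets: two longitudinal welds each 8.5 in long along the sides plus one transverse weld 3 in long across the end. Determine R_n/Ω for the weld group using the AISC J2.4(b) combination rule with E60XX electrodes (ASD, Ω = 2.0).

E60XX → F_EXX = 60 ksi.
t_e = 0.707 × 0.4375 = 0.3093 in.
R_nwl = 0.6 × 60 × 0.3093 × 17 = 189.3 kips (longitudinal, 2 welds).
R_nwt = 0.6 × 60 × 0.3093 × 3 = 33.41 kips (transverse, base value).
(i) R_nwl + R_nwt = 222.7 kips; (ii) 0.85 R_nwl + 1.5 R_nwt = 211 kips.
R_n = max = 222.7 kips [governs: (i)]; R_n/Ω = 111.4 kips.

R_n/Ω ≈ 111 kips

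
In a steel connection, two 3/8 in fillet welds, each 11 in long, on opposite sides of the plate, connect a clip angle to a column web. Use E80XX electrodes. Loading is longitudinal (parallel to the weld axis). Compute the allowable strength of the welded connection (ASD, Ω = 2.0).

E80XX → F_EXX = 80 ksi.
Effective throat t_e = 0.707 × 0.375 = 0.2651 in.
Total length L = 22 in; A_we = 0.2651 × 22 = 5.833 in².
F_nw = 0.6 F_EXX = 0.6 × 80 = 48 ksi.
R_n = 48 × 5.833 = 280 kips; R_n/Ω = 280/2.0 = 140 kips.

R_n/Ω ≈ 140 kips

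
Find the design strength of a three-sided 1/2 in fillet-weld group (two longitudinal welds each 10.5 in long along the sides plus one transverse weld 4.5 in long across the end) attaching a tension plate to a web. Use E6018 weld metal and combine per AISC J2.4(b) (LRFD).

E60XX → F_EXX = 60 ksi.
t_e = 0.707 × 0.5 = 0.3535 in.
R_nwl = 0.6 × 60 × 0.3535 × 21 = 267.2 kip (longitudinal, 2 welds).
R_nwt = 0.6 × 60 × 0.3535 × 4.5 = 57.27 kip (transverse, base value).
(i) R_nwl + R_nwt = 324.5 kip; (ii) 0.85 R_nwl + 1.5 R_nwt = 313.1 kip.
R_n = max = 324.5 kip [governs: (i)]; φR_n = 243.4 kip.

φR_n ≈ 243 kip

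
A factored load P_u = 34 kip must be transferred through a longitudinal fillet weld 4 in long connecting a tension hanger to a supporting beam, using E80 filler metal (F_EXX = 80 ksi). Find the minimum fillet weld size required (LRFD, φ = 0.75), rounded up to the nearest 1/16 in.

w = 3/8 in

Total weld length L = 4 in.
Required throat t_e = P_u / (φ × 0.6 F_EXX × L) = 34 / (0.75 × 0.6 × 80 × 4) = 0.2361 in.
Required leg w = t_e / 0.707 = 0.334 in → use 3/8 in.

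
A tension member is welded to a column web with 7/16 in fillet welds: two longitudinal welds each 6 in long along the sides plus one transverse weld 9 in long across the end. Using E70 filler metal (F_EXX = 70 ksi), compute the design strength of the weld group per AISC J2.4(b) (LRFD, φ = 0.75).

t_e = 0.707 × 0.4375 = 0.3093 in.
R_nwl = 0.6 × 70 × 0.3093 × 12 = 155.9 kips (longitudinal, 2 welds).
R_nwt = 0.6 × 70 × 0.3093 × 9 = 116.9 kips (transverse, base value).
(i) R_nwl + R_nwt = 272.8 kips; (ii) 0.85 R_nwl + 1.5 R_nwt = 307.9 kips.
R_n = max = 307.9 kips [governs: (ii)]; φR_n = 230.9 kips.

φR_n ≈ 231 kips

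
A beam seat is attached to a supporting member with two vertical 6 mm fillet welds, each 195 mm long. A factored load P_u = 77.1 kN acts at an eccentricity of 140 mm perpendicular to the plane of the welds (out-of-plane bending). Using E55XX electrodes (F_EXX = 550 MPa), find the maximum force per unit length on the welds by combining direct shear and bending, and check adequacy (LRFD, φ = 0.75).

L_w = 2 × 195 = 390 mm; section modulus (unit throat) S = 2 × L²/6 = 12680 mm².
Direct shear f_v = P/L_w = 77.1×10³/390 = 197.7 N/mm.
Moment M = P × e = 77.1×10³ × 140 = 10794000 N·mm; bending f_b = M/S = 851.6 N/mm.
f_max = √(f_v² + f_b²) = √(197.7² + 851.6²) = 874.2 N/mm.
φr_n = 0.75 × 0.6 × 550 × (0.707 × 6) = 1050 N/mm → adequate.

f_max ≈ 874 N/mm; adequate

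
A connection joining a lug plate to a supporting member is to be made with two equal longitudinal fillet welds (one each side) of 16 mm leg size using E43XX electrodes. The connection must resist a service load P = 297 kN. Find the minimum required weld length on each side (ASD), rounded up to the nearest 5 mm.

E43XX → F_EXX = 430 MPa.
Throat t_e = 0.707 × 16 = 11.31 mm.
r_n/Ω = (0.6 × 430 × 11.31) / 2.0 = 1459 N/mm = 1.459 kN/mm.
L_req = P / (r_n/Ω) = 297 / 1.459 = 203.5 mm total.
Per side: 203.5 / 2 = 101.8 mm.
Round up → use L = 105 mm on each side.

L = 105 mm on each side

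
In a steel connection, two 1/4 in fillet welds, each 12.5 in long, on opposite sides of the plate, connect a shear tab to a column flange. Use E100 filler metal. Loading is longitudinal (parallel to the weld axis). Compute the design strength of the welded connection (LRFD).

φR_n ≈ 199 kips

E100XX → F_EXX = 100 ksi.
Effective throat t_e = 0.707 × 0.25 = 0.1767 in.
Total length L = 25 in; A_we = 0.1767 × 25 = 4.419 in².
F_nw = 0.6 F_EXX = 0.6 × 100 = 60 ksi.
φR_n = 0.75 × 60 × 4.419 = 198.8 kips.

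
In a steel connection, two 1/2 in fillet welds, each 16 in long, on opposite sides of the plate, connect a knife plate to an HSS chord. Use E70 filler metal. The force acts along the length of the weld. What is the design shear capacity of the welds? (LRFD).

φR_n ≈ 356 kips

E70XX → F_EXX = 70 ksi.
Effective throat t_e = 0.707 × 0.5 = 0.3535 in.
Total length L = 32 in; A_we = 0.3535 × 32 = 11.31 in².
F_nw = 0.6 F_EXX = 0.6 × 70 = 42 ksi.
φR_n = 0.75 × 42 × 11.31 = 356.3 kips.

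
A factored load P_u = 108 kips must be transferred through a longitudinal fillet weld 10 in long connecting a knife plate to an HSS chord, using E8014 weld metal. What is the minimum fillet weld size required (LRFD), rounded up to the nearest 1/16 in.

E80XX → F_EXX = 80 ksi.
Total weld length L = 10 in.
Required throat t_e = P_u / (φ × 0.6 F_EXX × L) = 108 / (0.75 × 0.6 × 80 × 10) = 0.3 in.
Required leg w = t_e / 0.707 = 0.4243 in → use 7/16 in.

w = 7/16 in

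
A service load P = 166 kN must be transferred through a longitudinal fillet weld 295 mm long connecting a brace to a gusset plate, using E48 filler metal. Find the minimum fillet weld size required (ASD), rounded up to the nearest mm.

w = 6 mm

E48XX → F_EXX = 480 MPa.
Total weld length L = 295 mm.
Required throat t_e = P × Ω / (0.6 F_EXX × L) = 166 × 2.0 / (0.6 × 480 × 295 × 10⁻³) = 3.908 mm.
Required leg w = t_e / 0.707 = 5.527 mm → use 6 mm.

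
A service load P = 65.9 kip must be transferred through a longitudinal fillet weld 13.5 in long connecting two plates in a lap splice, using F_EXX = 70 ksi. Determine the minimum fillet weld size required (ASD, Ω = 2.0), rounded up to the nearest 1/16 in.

w = 3/8 in

Total weld length L = 13.5 in.
Required throat t_e = P × Ω / (0.6 F_EXX × L) = 65.9 × 2.0 / (0.6 × 70 × 13.5) = 0.2325 in.
Required leg w = t_e / 0.707 = 0.3288 in → use 3/8 in.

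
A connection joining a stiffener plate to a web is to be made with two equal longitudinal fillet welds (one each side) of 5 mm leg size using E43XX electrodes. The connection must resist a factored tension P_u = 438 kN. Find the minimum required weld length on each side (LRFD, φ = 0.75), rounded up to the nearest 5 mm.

L = 325 mm on each side

E43XX → F_EXX = 430 MPa.
Throat t_e = 0.707 × 5 = 3.535 mm.
φr_n = 0.75 × 0.6 × 430 × 3.535 × 10⁻³ = 0.684 kN/mm.
L_req = P_u / φr_n = 438 / 0.684 = 640.3 mm total.
Per side: 640.3 / 2 = 320.2 mm.
Round up → use L = 325 mm on each side.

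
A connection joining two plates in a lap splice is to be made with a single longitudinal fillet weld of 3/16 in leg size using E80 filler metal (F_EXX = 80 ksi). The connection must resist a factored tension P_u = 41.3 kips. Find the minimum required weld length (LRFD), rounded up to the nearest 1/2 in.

L = 9 in

Throat t_e = 0.707 × 0.1875 = 0.1326 in.
φr_n = 0.75 × 0.6 × 80 × 0.1326 = 4.772 kips/in.
L_req = P_u / φr_n = 41.3 / 4.772 = 8.654 in total.
Round up → use L = 9 in.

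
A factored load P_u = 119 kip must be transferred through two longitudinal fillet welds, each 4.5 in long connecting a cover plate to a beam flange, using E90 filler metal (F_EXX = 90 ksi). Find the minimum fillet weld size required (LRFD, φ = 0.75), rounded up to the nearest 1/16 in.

w = 1/2 in

Total weld length L = 9 in.
Required throat t_e = P_u / (φ × 0.6 F_EXX × L) = 119 / (0.75 × 0.6 × 90 × 9) = 0.3265 in.
Required leg w = t_e / 0.707 = 0.4618 in → use 1/2 in.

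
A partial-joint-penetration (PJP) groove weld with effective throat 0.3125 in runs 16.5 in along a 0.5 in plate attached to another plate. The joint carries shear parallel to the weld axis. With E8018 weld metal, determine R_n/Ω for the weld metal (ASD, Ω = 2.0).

E80XX → F_EXX = 80 ksi.
Effective throat (given) t_e = 0.3125 in.
A_we = 0.3125 × 16.5 = 5.156 in².
F_nw = 0.6 F_EXX = 48 ksi.
R_n/Ω = (48 × 5.156) / 2.0 = 123.8 kips.

R_n/Ω ≈ 124 kips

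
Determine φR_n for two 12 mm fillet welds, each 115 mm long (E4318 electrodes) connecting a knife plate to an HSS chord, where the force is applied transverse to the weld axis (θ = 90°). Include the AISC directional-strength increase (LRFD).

φR_n ≈ 566 kN

E43XX → F_EXX = 430 MPa.
t_e = 0.707 × 12 = 8.484 mm; A_we = 8.484 × 230 = 1951 mm².
Directional factor: 1.0 + 0.5 sin^1.5(90°) = 1.5.
F_nw = 0.6 × 430 × 1.5 = 387 MPa.
φR_n = 0.75 × 387 × 1951 × 10⁻³ = 566.4 kN.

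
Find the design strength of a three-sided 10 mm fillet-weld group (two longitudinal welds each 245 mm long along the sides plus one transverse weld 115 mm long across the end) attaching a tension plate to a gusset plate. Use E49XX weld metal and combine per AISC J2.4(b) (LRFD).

E49XX → F_EXX = 490 MPa.
t_e = 0.707 × 10 = 7.07 mm.
R_nwl = 0.6 × 490 × 7.07 × 490 × 10⁻³ = 1019 kN (longitudinal, 2 welds).
R_nwt = 0.6 × 490 × 7.07 × 115 × 10⁻³ = 239 kN (transverse, base value).
(i) R_nwl + R_nwt = 1258 kN; (ii) 0.85 R_nwl + 1.5 R_nwt = 1224 kN.
R_n = max = 1258 kN [governs: (i)]; φR_n = 943.2 kN.

φR_n ≈ 943 kN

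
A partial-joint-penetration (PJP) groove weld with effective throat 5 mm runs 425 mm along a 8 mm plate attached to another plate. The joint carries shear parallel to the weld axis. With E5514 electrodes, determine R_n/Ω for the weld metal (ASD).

R_n/Ω ≈ 351 kN

E55XX → F_EXX = 550 MPa.
Effective throat (given) t_e = 5 mm.
A_we = 5 × 425 = 2125 mm².
F_nw = 0.6 F_EXX = 330 MPa.
R_n/Ω = (330 × 2125) / 2.0 × 10⁻³ = 350.6 kN.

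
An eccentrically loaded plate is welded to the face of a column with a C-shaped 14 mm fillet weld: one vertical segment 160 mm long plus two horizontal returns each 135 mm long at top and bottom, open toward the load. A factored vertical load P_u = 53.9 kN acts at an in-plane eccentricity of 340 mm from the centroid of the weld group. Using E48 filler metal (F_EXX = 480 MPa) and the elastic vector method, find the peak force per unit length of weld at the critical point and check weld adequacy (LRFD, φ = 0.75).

Total weld length L_w = 430 mm. Treat welds as unit-width lines.
Centroid: x̄ = 2×135×67.5 / 430 = 42.38 mm from the vertical weld.
Polar moment about centroid: J = I_x + I_y = [160³/12 + 2×135×80²] + [160×42.38² + 2(135³/12 + 135×25.12²)] = 2937000 mm³.
Direct shear f_v = P/L_w = 53.9×10³ / 430 = 125.3 N/mm (vertical).
Torsion M = P·e = 53.9×10³ × 340 = 18326000 N·mm.
Critical point at (x, y) = (92.62, 80) from centroid. f_tx = M·y/J = 499.2 N/mm; f_ty = M·x/J = 577.9 N/mm.
Resultant f_max = √[f_tx² + (f_v + f_ty)²] = √[499.2² + (125.3 + 577.9)²] = 862.4 N/mm.
Capacity per unit length: φr_n = 0.75 × 0.6 × 480 × (0.707 × 14) = 2138 N/mm.
862.4 ≤ 2138 → adequate.

f_max ≈ 862 N/mm; adequate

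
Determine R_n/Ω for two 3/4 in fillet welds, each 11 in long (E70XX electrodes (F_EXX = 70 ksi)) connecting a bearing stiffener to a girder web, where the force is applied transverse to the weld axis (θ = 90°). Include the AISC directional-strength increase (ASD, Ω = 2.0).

t_e = 0.707 × 0.75 = 0.5302 in; A_we = 0.5302 × 22 = 11.67 in².
Directional factor: 1.0 + 0.5 sin^1.5(90°) = 1.5.
F_nw = 0.6 × 70 × 1.5 = 63 ksi.
R_n/Ω = (63 × 11.67) / 2.0 = 367.5 kip.

R_n/Ω ≈ 367 kip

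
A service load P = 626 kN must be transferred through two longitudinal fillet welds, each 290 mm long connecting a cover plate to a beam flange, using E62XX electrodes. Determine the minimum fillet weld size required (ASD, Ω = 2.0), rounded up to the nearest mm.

w = 9 mm

E62XX → F_EXX = 620 MPa.
Total weld length L = 580 mm.
Required throat t_e = P × Ω / (0.6 F_EXX × L) = 626 × 2.0 / (0.6 × 620 × 580 × 10⁻³) = 5.803 mm.
Required leg w = t_e / 0.707 = 8.208 mm → use 9 mm.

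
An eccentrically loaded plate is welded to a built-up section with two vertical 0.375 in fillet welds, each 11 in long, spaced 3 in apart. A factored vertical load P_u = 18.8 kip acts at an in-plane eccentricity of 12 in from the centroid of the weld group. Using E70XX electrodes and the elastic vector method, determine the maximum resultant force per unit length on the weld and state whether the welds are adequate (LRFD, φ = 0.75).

E70XX → F_EXX = 70 ksi.
Total weld length L_w = 22 in. Treat welds as unit-width lines.
Polar moment about centroid: J = 2[d³/12 + d(b/2)²] = 2[11³/12 + 11×1.5²] = 271.3 in³.
Direct shear f_v = P/L_w = 18.8 / 22 = 0.8545 kip/in (vertical).
Torsion M = P·e = 18.8 × 12 = 225.6 kip·in.
Critical point at (x, y) = (1.5, 5.5) from centroid. f_tx = M·y/J = 4.573 kip/in; f_ty = M·x/J = 1.247 kip/in.
Resultant f_max = √[f_tx² + (f_v + f_ty)²] = √[4.573² + (0.8545 + 1.247)²] = 5.033 kip/in.
Capacity per unit length: φr_n = 0.75 × 0.6 × 70 × (0.707 × 0.375) = 8.351 kip/in.
5.033 ≤ 8.351 → adequate.

f_max ≈ 5.03 kip/in; adequate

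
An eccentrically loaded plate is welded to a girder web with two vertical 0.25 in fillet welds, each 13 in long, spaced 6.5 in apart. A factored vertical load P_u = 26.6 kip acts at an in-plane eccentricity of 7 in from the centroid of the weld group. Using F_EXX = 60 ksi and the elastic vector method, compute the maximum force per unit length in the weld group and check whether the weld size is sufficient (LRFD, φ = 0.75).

Total weld length L_w = 26 in. Treat welds as unit-width lines.
Polar moment about centroid: J = 2[d³/12 + d(b/2)²] = 2[13³/12 + 13×3.25²] = 640.8 in³.
Direct shear f_v = P/L_w = 26.6 / 26 = 1.023 kip/in (vertical).
Torsion M = P·e = 26.6 × 7 = 186.2 kip·in.
Critical point at (x, y) = (3.25, 6.5) from centroid. f_tx = M·y/J = 1.889 kip/in; f_ty = M·x/J = 0.9444 kip/in.
Resultant f_max = √[f_tx² + (f_v + f_ty)²] = √[1.889² + (1.023 + 0.9444)²] = 2.727 kip/in.
Capacity per unit length: φr_n = 0.75 × 0.6 × 60 × (0.707 × 0.25) = 4.772 kip/in.
2.727 ≤ 4.772 → adequate.

f_max ≈ 2.73 kip/in; adequate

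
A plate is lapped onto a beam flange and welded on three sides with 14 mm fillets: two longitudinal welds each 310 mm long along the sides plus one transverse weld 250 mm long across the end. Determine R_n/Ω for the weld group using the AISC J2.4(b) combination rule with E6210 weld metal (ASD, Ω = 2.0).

R_n/Ω ≈ 1660 kN

E62XX → F_EXX = 620 MPa.
t_e = 0.707 × 14 = 9.898 mm.
R_nwl = 0.6 × 620 × 9.898 × 620 × 10⁻³ = 2283 kN (longitudinal, 2 welds).
R_nwt = 0.6 × 620 × 9.898 × 250 × 10⁻³ = 920.5 kN (transverse, base value).
(i) R_nwl + R_nwt = 3203 kN; (ii) 0.85 R_nwl + 1.5 R_nwt = 3321 kN.
R_n = max = 3321 kN [governs: (ii)]; R_n/Ω = 1661 kN.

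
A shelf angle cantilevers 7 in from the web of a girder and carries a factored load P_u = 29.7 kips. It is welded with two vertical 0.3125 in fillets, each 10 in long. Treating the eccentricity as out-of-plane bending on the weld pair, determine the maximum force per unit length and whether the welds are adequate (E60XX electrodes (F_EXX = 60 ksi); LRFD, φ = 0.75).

L_w = 2 × 10 = 20 in; section modulus (unit throat) S = 2 × L²/6 = 33.33 in².
Direct shear f_v = P/L_w = 29.7/20 = 1.485 kip/in.
Moment M = P × e = 29.7 × 7 = 207.9 kip·in; bending f_b = M/S = 6.237 kip/in.
f_max = √(f_v² + f_b²) = √(1.485² + 6.237²) = 6.411 kip/in.
φr_n = 0.75 × 0.6 × 60 × (0.707 × 0.3125) = 5.965 kip/in → NOT adequate.

f_max ≈ 6.41 kip/in; NOT adequate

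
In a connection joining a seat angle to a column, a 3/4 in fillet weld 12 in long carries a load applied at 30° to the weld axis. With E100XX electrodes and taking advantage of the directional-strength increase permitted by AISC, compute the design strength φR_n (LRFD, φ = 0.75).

E100XX → F_EXX = 100 ksi.
t_e = 0.707 × 0.75 = 0.5302 in; A_we = 0.5302 × 12 = 6.363 in².
Directional factor: 1.0 + 0.5 sin^1.5(30°) = 1.177.
F_nw = 0.6 × 100 × 1.177 = 70.61 ksi.
φR_n = 0.75 × 70.61 × 6.363 = 337 kip.

φR_n ≈ 337 kip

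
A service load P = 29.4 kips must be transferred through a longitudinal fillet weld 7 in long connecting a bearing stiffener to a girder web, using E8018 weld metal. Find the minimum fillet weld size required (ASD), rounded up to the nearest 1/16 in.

E80XX → F_EXX = 80 ksi.
Total weld length L = 7 in.
Required throat t_e = P × Ω / (0.6 F_EXX × L) = 29.4 × 2.0 / (0.6 × 80 × 7) = 0.175 in.
Required leg w = t_e / 0.707 = 0.2475 in → use 1/4 in.

w = 1/4 in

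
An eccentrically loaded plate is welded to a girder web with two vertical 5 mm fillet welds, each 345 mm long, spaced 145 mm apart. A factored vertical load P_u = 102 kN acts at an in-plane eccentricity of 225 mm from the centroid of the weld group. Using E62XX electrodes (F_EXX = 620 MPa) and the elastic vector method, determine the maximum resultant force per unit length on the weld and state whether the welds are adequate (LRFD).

f_max ≈ 487 N/mm; adequate

Total weld length L_w = 690 mm. Treat welds as unit-width lines.
Polar moment about centroid: J = 2[d³/12 + d(b/2)²] = 2[345³/12 + 345×72.5²] = 10470000 mm³.
Direct shear f_v = P/L_w = 102×10³ / 690 = 147.8 N/mm (vertical).
Torsion M = P·e = 102×10³ × 225 = 22950000 N·mm.
Critical point at (x, y) = (72.5, 172.5) from centroid. f_tx = M·y/J = 378.1 N/mm; f_ty = M·x/J = 158.9 N/mm.
Resultant f_max = √[f_tx² + (f_v + f_ty)²] = √[378.1² + (147.8 + 158.9)²] = 486.9 N/mm.
Capacity per unit length: φr_n = 0.75 × 0.6 × 620 × (0.707 × 5) = 986.3 N/mm.
486.9 ≤ 986.3 → adequate.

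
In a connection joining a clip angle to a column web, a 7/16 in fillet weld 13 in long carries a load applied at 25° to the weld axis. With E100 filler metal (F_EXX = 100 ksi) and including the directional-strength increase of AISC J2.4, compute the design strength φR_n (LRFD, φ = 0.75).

t_e = 0.707 × 0.4375 = 0.3093 in; A_we = 0.3093 × 13 = 4.021 in².
Directional factor: 1.0 + 0.5 sin^1.5(25°) = 1.137.
F_nw = 0.6 × 100 × 1.137 = 68.24 ksi.
φR_n = 0.75 × 68.24 × 4.021 = 205.8 kip.

φR_n ≈ 206 kip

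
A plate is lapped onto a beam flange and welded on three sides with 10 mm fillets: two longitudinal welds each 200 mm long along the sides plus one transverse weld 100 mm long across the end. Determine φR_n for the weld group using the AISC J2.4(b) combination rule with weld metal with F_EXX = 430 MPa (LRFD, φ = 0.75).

t_e = 0.707 × 10 = 7.07 mm.
R_nwl = 0.6 × 430 × 7.07 × 400 × 10⁻³ = 729.6 kN (longitudinal, 2 welds).
R_nwt = 0.6 × 430 × 7.07 × 100 × 10⁻³ = 182.4 kN (transverse, base value).
(i) R_nwl + R_nwt = 912 kN; (ii) 0.85 R_nwl + 1.5 R_nwt = 893.8 kN.
R_n = max = 912 kN [governs: (i)]; φR_n = 684 kN.

φR_n ≈ 684 kN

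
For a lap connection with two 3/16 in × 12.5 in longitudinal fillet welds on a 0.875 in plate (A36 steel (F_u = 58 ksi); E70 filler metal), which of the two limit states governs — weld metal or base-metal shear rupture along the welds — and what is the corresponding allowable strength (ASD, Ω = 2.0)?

E70XX → F_EXX = 70 ksi.
t_e = 0.707 × 0.1875 = 0.1326 in; L = 25 in.
Weld metal: R_n/Ω = (1/2.0) × 0.6 × 70 × 0.1326 × 25 = 69.6 kips.
Base metal (shear rupture): R_n/Ω = (1/2.0) × 0.6 × 58 × 0.875 × 25 = 380.6 kips.
Governing: weld metal.

R_n/Ω ≈ 69.6 kips (weld metal governs)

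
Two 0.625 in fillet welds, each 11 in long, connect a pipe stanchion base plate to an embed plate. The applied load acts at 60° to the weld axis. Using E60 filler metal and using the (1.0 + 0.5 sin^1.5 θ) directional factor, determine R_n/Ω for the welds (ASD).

R_n/Ω ≈ 245 kip

E60XX → F_EXX = 60 ksi.
t_e = 0.707 × 0.625 = 0.4419 in; A_we = 0.4419 × 22 = 9.721 in².
Directional factor: 1.0 + 0.5 sin^1.5(60°) = 1.403.
F_nw = 0.6 × 60 × 1.403 = 50.51 ksi.
R_n/Ω = (50.51 × 9.721) / 2.0 = 245.5 kip.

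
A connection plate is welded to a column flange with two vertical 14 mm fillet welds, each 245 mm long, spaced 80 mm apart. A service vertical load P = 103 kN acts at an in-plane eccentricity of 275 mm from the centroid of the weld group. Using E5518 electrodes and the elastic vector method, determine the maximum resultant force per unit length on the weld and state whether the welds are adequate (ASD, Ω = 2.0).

E55XX → F_EXX = 550 MPa.
Total weld length L_w = 490 mm. Treat welds as unit-width lines.
Polar moment about centroid: J = 2[d³/12 + d(b/2)²] = 2[245³/12 + 245×40²] = 3235000 mm³.
Direct shear f_v = P/L_w = 103×10³ / 490 = 210.2 N/mm (vertical).
Torsion M = P·e = 103×10³ × 275 = 28325000 N·mm.
Critical point at (x, y) = (40, 122.5) from centroid. f_tx = M·y/J = 1073 N/mm; f_ty = M·x/J = 350.2 N/mm.
Resultant f_max = √[f_tx² + (f_v + f_ty)²] = √[1073² + (210.2 + 350.2)²] = 1210 N/mm.
Capacity per unit length: r_n/Ω = (1/2.0) × 0.6 × 550 × (0.707 × 14) = 1633 N/mm.
1210 ≤ 1633 → adequate.

f_max ≈ 1210 N/mm; adequate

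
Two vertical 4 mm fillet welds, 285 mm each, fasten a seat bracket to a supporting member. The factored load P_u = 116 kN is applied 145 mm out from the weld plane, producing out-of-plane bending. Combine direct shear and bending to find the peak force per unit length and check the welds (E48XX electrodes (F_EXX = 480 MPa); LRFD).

L_w = 2 × 285 = 570 mm; section modulus (unit throat) S = 2 × L²/6 = 27080 mm².
Direct shear f_v = P/L_w = 116×10³/570 = 203.5 N/mm.
Moment M = P × e = 116×10³ × 145 = 16820000 N·mm; bending f_b = M/S = 621.2 N/mm.
f_max = √(f_v² + f_b²) = √(203.5² + 621.2²) = 653.7 N/mm.
φr_n = 0.75 × 0.6 × 480 × (0.707 × 4) = 610.8 N/mm → NOT adequate.

f_max ≈ 654 N/mm; NOT adequate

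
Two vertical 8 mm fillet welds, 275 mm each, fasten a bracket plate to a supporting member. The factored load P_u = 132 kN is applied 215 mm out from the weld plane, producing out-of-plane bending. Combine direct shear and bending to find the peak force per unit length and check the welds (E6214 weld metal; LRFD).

E62XX → F_EXX = 620 MPa.
L_w = 2 × 275 = 550 mm; section modulus (unit throat) S = 2 × L²/6 = 25210 mm².
Direct shear f_v = P/L_w = 132×10³/550 = 240 N/mm.
Moment M = P × e = 132×10³ × 215 = 28380000 N·mm; bending f_b = M/S = 1126 N/mm.
f_max = √(f_v² + f_b²) = √(240² + 1126²) = 1151 N/mm.
φr_n = 0.75 × 0.6 × 620 × (0.707 × 8) = 1578 N/mm → adequate.

f_max ≈ 1150 N/mm; adequate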